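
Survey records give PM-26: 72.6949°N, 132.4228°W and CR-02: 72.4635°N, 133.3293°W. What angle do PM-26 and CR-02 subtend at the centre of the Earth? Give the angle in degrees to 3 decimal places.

Δφ = -0.2314°,  Δλ = -0.9065°
a = sin²(Δφ/2) + cos φ₁ cos φ₂ sin²(Δλ/2) = 0.000010
c = 2·arcsin(√a) = 0.006225 rad = 0.3566°

0.357°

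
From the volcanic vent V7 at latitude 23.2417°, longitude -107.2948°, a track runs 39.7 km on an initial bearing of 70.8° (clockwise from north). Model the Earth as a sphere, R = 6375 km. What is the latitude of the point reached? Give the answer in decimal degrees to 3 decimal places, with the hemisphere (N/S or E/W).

23.359°N

δ = d/R = 39.7/6375 = 0.006227 rad
φ₂ = arcsin(sin φ₁ cos δ + cos φ₁ sin δ cos θ)
   = arcsin(0.39461·0.99998 + 0.91885·0.00623·0.32887) = 23.35862°
λ₂ = λ₁ + atan2(sin θ sin δ cos φ₁, cos δ − sin φ₁ sin φ₂) = -106.92776°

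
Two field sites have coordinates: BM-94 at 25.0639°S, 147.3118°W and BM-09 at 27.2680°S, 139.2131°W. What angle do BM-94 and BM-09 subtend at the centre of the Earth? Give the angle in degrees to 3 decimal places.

7.594°

Δφ = -2.2041°,  Δλ = 8.0987°
a = sin²(Δφ/2) + cos φ₁ cos φ₂ sin²(Δλ/2) = 0.004385
c = 2·arcsin(√a) = 0.132535 rad = 7.5937°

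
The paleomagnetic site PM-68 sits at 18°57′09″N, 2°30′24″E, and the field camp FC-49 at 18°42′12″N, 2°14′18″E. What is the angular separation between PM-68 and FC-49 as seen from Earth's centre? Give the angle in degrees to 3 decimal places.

0.356°

PM-68: φ = +18.95250°, λ = +2.50667°
FC-49: φ = +18.70333°, λ = +2.23833°
Δφ = -0.2492°,  Δλ = -0.2683°
a = sin²(Δφ/2) + cos φ₁ cos φ₂ sin²(Δλ/2) = 0.000010
c = 2·arcsin(√a) = 0.006210 rad = 0.3558°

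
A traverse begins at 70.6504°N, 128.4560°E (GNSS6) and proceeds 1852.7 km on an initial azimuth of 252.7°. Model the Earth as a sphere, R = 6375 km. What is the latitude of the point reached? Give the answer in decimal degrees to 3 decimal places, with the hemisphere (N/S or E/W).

δ = d/R = 1852.7/6375 = 0.290620 rad
φ₂ = arcsin(sin φ₁ cos δ + cos φ₁ sin δ cos θ)
   = arcsin(0.94351·0.95807 + 0.33133·0.28655·-0.29737) = 61.12987°
λ₂ = λ₁ + atan2(sin θ sin δ cos φ₁, cos δ − sin φ₁ sin φ₂) = 93.94056°

61.130°N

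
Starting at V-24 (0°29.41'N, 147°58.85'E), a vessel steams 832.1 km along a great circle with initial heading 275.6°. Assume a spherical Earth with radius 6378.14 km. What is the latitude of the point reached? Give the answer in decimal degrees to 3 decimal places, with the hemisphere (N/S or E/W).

V-24: φ = +0.49017°, λ = +147.98083°
δ = d/R = 832.1/6378.14 = 0.130461 rad
φ₂ = arcsin(sin φ₁ cos δ + cos φ₁ sin δ cos θ)
   = arcsin(0.00855·0.99150 + 0.99996·0.13009·0.09758) = 1.21341°
λ₂ = λ₁ + atan2(sin θ sin δ cos φ₁, cos δ − sin φ₁ sin φ₂) = 140.54015°

1.213°N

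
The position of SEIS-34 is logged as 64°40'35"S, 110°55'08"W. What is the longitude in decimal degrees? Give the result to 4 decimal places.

110.9189°W

110° + 55′/60 + 8″/3600 = 110 + 0.91667 + 0.00222 = 110.9189°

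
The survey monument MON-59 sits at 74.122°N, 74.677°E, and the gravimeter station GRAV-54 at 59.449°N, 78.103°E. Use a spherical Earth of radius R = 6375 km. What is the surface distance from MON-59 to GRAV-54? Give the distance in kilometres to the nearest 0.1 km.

1638.8 km

Δφ = -14.6730°,  Δλ = 3.4260°
a = sin²(Δφ/2) + cos φ₁ cos φ₂ sin²(Δλ/2) = 0.016431
c = 2·arcsin(√a) = 0.257072 rad = 14.7291°
d = R·c = 6375 × 0.257072 = 1638.8 km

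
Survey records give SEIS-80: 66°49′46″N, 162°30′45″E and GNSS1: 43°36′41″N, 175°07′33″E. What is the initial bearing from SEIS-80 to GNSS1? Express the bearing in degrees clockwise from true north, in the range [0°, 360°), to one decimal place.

157.3°

SEIS-80: φ = +66.82944°, λ = +162.51250°
GNSS1: φ = +43.61139°, λ = +175.12583°
Δλ = 12.6133°
y = sin Δλ · cos φ₂ = 0.158108
x = cos φ₁ sin φ₂ − sin φ₁ cos φ₂ cos Δλ = -0.378167
θ = atan2(y, x) = 157.3107° → 157.3107° (mod 360°)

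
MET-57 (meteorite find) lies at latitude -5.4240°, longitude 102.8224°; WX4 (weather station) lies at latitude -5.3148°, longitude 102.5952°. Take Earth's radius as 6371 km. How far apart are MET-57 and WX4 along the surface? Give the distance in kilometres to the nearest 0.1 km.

Δφ = 0.1092°,  Δλ = -0.2272°
a = sin²(Δφ/2) + cos φ₁ cos φ₂ sin²(Δλ/2) = 0.000005
c = 2·arcsin(√a) = 0.004384 rad = 0.2512°
d = R·c = 6371 × 0.004384 = 27.9 km

27.9 km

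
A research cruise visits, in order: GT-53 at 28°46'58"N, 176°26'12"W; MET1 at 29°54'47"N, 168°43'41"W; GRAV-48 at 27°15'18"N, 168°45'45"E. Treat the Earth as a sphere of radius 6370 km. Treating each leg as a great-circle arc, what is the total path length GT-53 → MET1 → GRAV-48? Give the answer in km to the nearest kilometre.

2971 km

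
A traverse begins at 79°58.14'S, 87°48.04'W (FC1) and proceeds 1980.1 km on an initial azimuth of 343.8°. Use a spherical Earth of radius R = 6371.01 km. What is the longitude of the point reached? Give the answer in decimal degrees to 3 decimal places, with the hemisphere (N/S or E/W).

98.421°W

FC1: φ = -79.96900°, λ = -87.80067°
δ = d/R = 1980.1/6371.01 = 0.310798 rad
φ₂ = arcsin(sin φ₁ cos δ + cos φ₁ sin δ cos θ)
   = arcsin(-0.98471·0.95209 + 0.17418·0.30582·0.96029) = -62.42219°
λ₂ = λ₁ + atan2(sin θ sin δ cos φ₁, cos δ − sin φ₁ sin φ₂) = -98.42081°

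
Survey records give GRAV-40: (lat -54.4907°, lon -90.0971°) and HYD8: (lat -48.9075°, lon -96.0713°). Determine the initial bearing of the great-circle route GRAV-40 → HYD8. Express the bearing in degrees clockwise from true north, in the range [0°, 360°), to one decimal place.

Δλ = -5.9742°
y = sin Δλ · cos φ₂ = -0.068410
x = cos φ₁ sin φ₂ − sin φ₁ cos φ₂ cos Δλ = 0.094385
θ = atan2(y, x) = -35.9343° → 324.0657° (mod 360°)

324.1°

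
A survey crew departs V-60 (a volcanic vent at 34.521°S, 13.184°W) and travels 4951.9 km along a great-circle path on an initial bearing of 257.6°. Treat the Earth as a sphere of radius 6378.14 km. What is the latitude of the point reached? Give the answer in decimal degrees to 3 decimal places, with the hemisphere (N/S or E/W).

δ = d/R = 4951.9/6378.14 = 0.776386 rad
φ₂ = arcsin(sin φ₁ cos δ + cos φ₁ sin δ cos θ)
   = arcsin(-0.56671·0.71345 + 0.82392·0.70071·-0.21474) = -31.89000°
λ₂ = λ₁ + atan2(sin θ sin δ cos φ₁, cos δ − sin φ₁ sin φ₂) = -66.89258°

31.890°S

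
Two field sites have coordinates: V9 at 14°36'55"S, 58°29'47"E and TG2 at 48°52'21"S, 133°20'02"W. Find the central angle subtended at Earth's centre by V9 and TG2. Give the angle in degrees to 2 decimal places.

V9: φ = -14.61528°, λ = +58.49639°
TG2: φ = -48.87250°, λ = -133.33389°
Δφ = -34.2572°,  Δλ = 168.1697°
a = sin²(Δφ/2) + cos φ₁ cos φ₂ sin²(Δλ/2) = 0.716435
c = 2·arcsin(√a) = 2.018470 rad = 115.6498°

115.65°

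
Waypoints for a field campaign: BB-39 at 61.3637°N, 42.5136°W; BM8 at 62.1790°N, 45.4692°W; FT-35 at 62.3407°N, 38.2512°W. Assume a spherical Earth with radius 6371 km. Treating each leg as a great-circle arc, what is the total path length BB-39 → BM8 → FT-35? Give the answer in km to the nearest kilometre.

554 km

BB-39→BM8: c = 0.028242 rad, d = 179.93 km
BM8→FT-35: c = 0.058675 rad, d = 373.82 km
Total = 179.93 + 373.82 = 553.75 km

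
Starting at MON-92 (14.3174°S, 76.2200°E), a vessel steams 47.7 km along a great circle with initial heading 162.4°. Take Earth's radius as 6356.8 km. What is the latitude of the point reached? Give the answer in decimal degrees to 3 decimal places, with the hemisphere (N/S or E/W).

14.727°S

δ = d/R = 47.7/6356.8 = 0.007504 rad
φ₂ = arcsin(sin φ₁ cos δ + cos φ₁ sin δ cos θ)
   = arcsin(-0.24729·0.99997 + 0.96894·0.00750·-0.95319) = -14.72717°
λ₂ = λ₁ + atan2(sin θ sin δ cos φ₁, cos δ − sin φ₁ sin φ₂) = 76.35441°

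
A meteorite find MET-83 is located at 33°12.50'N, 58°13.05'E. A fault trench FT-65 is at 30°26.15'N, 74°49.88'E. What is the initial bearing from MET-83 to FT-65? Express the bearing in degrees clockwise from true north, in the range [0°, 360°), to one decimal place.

96.6°

MET-83: φ = +33.20833°, λ = +58.21750°
FT-65: φ = +30.43583°, λ = +74.83133°
Δλ = 16.6138°
y = sin Δλ · cos φ₂ = 0.246519
x = cos φ₁ sin φ₂ − sin φ₁ cos φ₂ cos Δλ = -0.028657
θ = atan2(y, x) = 96.6307° → 96.6307° (mod 360°)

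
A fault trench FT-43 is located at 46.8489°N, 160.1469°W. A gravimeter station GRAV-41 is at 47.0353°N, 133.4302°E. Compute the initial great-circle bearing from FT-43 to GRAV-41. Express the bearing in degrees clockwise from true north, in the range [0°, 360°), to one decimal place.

295.8°

Δλ = -66.4229°
y = sin Δλ · cos φ₂ = -0.624654
x = cos φ₁ sin φ₂ − sin φ₁ cos φ₂ cos Δλ = 0.301597
θ = atan2(y, x) = -64.2277° → 295.7723° (mod 360°)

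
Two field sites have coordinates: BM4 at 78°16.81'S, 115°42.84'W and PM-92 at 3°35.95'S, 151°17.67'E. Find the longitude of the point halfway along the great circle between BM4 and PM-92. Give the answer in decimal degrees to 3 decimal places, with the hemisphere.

162.903°E

BM4: φ = -78.28017°, λ = -115.71400°
PM-92: φ = -3.59917°, λ = +151.29450°
Bx = cos φ₂ cos Δλ = -0.052085,  By = cos φ₂ sin Δλ = -0.996668
φₘ = atan2(sin φ₁ + sin φ₂, √((cos φ₁ + Bx)² + By²)) = -45.94687°
λₘ = λ₁ + atan2(By, cos φ₁ + Bx) = 162.90340°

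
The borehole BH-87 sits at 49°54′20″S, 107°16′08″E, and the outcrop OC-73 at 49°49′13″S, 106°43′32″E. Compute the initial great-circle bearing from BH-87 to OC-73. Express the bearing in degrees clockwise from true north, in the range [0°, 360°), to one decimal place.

BH-87: φ = -49.90556°, λ = +107.26889°
OC-73: φ = -49.82028°, λ = +106.72556°
Δλ = -0.5433°
y = sin Δλ · cos φ₂ = -0.006118
x = cos φ₁ sin φ₂ − sin φ₁ cos φ₂ cos Δλ = 0.001466
θ = atan2(y, x) = -76.5236° → 283.4764° (mod 360°)

283.5°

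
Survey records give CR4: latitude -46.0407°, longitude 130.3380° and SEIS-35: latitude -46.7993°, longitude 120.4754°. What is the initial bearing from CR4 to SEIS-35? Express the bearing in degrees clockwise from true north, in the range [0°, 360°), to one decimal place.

260.1°

Δλ = -9.8626°
y = sin Δλ · cos φ₂ = -0.117255
x = cos φ₁ sin φ₂ − sin φ₁ cos φ₂ cos Δλ = -0.020522
θ = atan2(y, x) = -99.9274° → 260.0726° (mod 360°)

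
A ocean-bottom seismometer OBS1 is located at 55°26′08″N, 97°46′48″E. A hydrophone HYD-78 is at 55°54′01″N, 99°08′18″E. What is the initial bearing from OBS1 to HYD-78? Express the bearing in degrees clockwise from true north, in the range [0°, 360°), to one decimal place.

58.2°

OBS1: φ = +55.43556°, λ = +97.78000°
HYD-78: φ = +55.90028°, λ = +99.13833°
Δλ = 1.3583°
y = sin Δλ · cos φ₂ = 0.013290
x = cos φ₁ sin φ₂ − sin φ₁ cos φ₂ cos Δλ = 0.008241
θ = atan2(y, x) = 58.1986° → 58.1986° (mod 360°)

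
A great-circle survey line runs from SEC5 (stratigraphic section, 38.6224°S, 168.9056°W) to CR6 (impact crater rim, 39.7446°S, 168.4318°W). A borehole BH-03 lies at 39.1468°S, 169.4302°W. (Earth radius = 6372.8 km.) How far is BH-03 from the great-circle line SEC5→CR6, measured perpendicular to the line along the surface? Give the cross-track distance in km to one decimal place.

61.1 km

δ₁₃ = central angle SEC5→BH-03 = 0.011600 rad  (haversine)
θ₁₃ = bearing SEC5→BH-03 = 217.744°,  θ₁₂ = bearing SEC5→CR6 = 162.028°
dₓₜ = R·arcsin(sin δ₁₃ · sin(θ₁₃ − θ₁₂)) = 6372.8·arcsin(0.01160·sin(55.716°)) = 61.081 km
|dₓₜ| = 61.081 km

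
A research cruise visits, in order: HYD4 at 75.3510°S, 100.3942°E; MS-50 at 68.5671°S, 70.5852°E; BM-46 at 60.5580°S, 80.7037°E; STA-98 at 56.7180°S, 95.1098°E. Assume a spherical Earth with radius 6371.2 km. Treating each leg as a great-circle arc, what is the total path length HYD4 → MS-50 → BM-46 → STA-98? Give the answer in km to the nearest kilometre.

HYD4→MS-50: c = 0.196420 rad, d = 1251.43 km
MS-50→BM-46: c = 0.158581 rad, d = 1010.35 km
BM-46→STA-98: c = 0.146600 rad, d = 934.02 km
Total = 1251.43 + 1010.35 + 934.02 = 3195.80 km

3196 km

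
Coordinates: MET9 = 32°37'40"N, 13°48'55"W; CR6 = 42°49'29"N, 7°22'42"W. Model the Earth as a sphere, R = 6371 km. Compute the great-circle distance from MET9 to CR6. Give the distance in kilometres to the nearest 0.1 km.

1266.3 km

MET9: φ = +32.62778°, λ = -13.81528°
CR6: φ = +42.82472°, λ = -7.37833°
Δφ = 10.1969°,  Δλ = 6.4369°
a = sin²(Δφ/2) + cos φ₁ cos φ₂ sin²(Δλ/2) = 0.009844
c = 2·arcsin(√a) = 0.198766 rad = 11.3884°
d = R·c = 6371 × 0.198766 = 1266.3 km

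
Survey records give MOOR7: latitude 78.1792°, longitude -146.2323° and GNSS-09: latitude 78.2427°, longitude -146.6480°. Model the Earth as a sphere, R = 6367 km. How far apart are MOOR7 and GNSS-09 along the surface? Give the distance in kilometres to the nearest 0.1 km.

Δφ = 0.0635°,  Δλ = -0.4157°
a = sin²(Δφ/2) + cos φ₁ cos φ₂ sin²(Δλ/2) = 0.000001
c = 2·arcsin(√a) = 0.001851 rad = 0.1060°
d = R·c = 6367 × 0.001851 = 11.8 km

11.8 km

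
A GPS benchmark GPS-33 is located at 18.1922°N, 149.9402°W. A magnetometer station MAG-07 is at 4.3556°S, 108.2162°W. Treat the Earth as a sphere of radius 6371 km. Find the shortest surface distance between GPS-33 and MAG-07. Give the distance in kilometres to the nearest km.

Δφ = -22.5478°,  Δλ = 41.7240°
a = sin²(Δφ/2) + cos φ₁ cos φ₂ sin²(Δλ/2) = 0.158353
c = 2·arcsin(√a) = 0.818532 rad = 46.8984°
d = R·c = 6371 × 0.818532 = 5214.9 km

5215 km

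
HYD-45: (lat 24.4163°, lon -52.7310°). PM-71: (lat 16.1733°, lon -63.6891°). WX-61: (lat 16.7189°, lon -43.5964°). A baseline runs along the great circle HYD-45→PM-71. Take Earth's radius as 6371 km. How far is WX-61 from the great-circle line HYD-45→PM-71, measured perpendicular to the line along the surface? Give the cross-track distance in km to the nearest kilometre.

1245 km

δ₁₃ = central angle HYD-45→WX-61 = 0.200688 rad  (haversine)
θ₁₃ = bearing HYD-45→WX-61 = 130.295°,  θ₁₂ = bearing HYD-45→PM-71 = 233.290°
dₓₜ = R·arcsin(sin δ₁₃ · sin(θ₁₃ − θ₁₂)) = 6371·arcsin(0.19934·sin(-102.994°)) = -1245.409 km
|dₓₜ| = 1245.409 km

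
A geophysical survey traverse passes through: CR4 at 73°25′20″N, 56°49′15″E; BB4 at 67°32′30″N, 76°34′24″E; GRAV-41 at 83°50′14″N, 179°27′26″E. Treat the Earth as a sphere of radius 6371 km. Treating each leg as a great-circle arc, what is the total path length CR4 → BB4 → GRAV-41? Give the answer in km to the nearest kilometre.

3703 km

CR4: φ = +73.42222°, λ = +56.82083°
BB4: φ = +67.54167°, λ = +76.57333°
GRAV-41: φ = +83.83722°, λ = +179.45722°
CR4→BB4: c = 0.152959 rad, d = 974.50 km
BB4→GRAV-41: c = 0.428301 rad, d = 2728.71 km
Total = 974.50 + 2728.71 = 3703.21 km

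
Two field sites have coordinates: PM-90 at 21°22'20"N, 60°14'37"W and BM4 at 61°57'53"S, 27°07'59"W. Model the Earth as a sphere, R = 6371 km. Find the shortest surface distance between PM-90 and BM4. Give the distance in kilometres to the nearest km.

PM-90: φ = +21.37222°, λ = -60.24361°
BM4: φ = -61.96472°, λ = -27.13306°
Δφ = -83.3369°,  Δλ = 33.1106°
a = sin²(Δφ/2) + cos φ₁ cos φ₂ sin²(Δλ/2) = 0.477522
c = 2·arcsin(√a) = 1.525824 rad = 87.4233°
d = R·c = 6371 × 1.525824 = 9721.0 km

9721 km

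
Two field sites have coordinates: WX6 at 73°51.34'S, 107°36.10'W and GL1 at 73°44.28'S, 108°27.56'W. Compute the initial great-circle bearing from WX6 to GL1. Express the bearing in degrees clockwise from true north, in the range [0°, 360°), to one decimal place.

295.8°

WX6: φ = -73.85567°, λ = -107.60167°
GL1: φ = -73.73800°, λ = -108.45933°
Δλ = -0.8577°
y = sin Δλ · cos φ₂ = -0.004192
x = cos φ₁ sin φ₂ − sin φ₁ cos φ₂ cos Δλ = 0.002024
θ = atan2(y, x) = -64.2309° → 295.7691° (mod 360°)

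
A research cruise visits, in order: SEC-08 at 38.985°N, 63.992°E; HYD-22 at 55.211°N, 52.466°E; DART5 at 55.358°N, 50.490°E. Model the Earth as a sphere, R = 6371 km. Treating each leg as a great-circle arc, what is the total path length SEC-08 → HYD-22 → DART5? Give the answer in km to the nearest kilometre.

SEC-08→HYD-22: c = 0.313619 rad, d = 1998.06 km
HYD-22→DART5: c = 0.019807 rad, d = 126.19 km
Total = 1998.06 + 126.19 = 2124.25 km

2124 km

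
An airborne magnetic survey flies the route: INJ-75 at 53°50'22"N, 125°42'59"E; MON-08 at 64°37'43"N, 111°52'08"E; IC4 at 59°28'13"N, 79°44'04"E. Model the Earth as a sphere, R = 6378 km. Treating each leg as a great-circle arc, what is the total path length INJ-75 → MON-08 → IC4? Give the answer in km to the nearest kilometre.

3180 km

INJ-75: φ = +53.83944°, λ = +125.71639°
MON-08: φ = +64.62861°, λ = +111.86889°
IC4: φ = +59.47028°, λ = +79.73444°
INJ-75→MON-08: c = 0.224190 rad, d = 1429.88 km
MON-08→IC4: c = 0.274339 rad, d = 1749.73 km
Total = 1429.88 + 1749.73 = 3179.62 km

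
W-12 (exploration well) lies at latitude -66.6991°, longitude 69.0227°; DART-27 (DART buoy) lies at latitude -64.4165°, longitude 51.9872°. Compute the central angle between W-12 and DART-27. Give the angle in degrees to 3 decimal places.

7.382°

Δφ = 2.2826°,  Δλ = -17.0355°
a = sin²(Δφ/2) + cos φ₁ cos φ₂ sin²(Δλ/2) = 0.004144
c = 2·arcsin(√a) = 0.128838 rad = 7.3819°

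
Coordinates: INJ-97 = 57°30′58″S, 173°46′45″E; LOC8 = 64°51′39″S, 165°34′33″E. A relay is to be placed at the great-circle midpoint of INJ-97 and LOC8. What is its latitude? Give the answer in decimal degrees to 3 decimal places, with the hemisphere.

61.250°S

INJ-97: φ = -57.51611°, λ = +173.77917°
LOC8: φ = -64.86083°, λ = +165.57583°
Bx = cos φ₂ cos Δλ = 0.420472,  By = cos φ₂ sin Δλ = -0.060616
φₘ = atan2(sin φ₁ + sin φ₂, √((cos φ₁ + Bx)² + By²)) = -61.24963°
λₘ = λ₁ + atan2(By, cos φ₁ + Bx) = 170.15694°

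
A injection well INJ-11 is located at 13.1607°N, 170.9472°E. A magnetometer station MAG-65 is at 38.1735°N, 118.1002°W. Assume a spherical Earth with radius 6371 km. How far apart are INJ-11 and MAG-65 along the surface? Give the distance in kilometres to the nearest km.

Δφ = 25.0128°,  Δλ = 70.9526°
a = sin²(Δφ/2) + cos φ₁ cos φ₂ sin²(Δλ/2) = 0.304731
c = 2·arcsin(√a) = 1.169581 rad = 67.0120°
d = R·c = 6371 × 1.169581 = 7451.4 km

7451 km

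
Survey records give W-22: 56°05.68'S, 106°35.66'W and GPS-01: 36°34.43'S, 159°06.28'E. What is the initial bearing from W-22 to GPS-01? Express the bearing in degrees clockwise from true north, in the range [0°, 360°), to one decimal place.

244.5°

W-22: φ = -56.09467°, λ = -106.59433°
GPS-01: φ = -36.57383°, λ = +159.10467°
Δλ = -94.3010°
y = sin Δλ · cos φ₂ = -0.800828
x = cos φ₁ sin φ₂ − sin φ₁ cos φ₂ cos Δλ = -0.382370
θ = atan2(y, x) = -115.5230° → 244.4770° (mod 360°)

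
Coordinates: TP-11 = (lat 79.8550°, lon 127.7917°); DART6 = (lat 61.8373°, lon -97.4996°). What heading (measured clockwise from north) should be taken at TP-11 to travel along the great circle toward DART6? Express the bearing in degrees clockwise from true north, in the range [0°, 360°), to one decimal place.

Δλ = 134.7087°
y = sin Δλ · cos φ₂ = 0.335431
x = cos φ₁ sin φ₂ − sin φ₁ cos φ₂ cos Δλ = 0.482133
θ = atan2(y, x) = 34.8272° → 34.8272° (mod 360°)

34.8°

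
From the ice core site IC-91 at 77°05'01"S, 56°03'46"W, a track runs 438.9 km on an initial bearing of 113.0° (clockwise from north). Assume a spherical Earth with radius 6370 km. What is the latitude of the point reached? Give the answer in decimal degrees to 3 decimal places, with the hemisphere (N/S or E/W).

78.069°S

IC-91: φ = -77.08361°, λ = -56.06278°
δ = d/R = 438.9/6370 = 0.068901 rad
φ₂ = arcsin(sin φ₁ cos δ + cos φ₁ sin δ cos θ)
   = arcsin(-0.97470·0.99763 + 0.22353·0.06885·-0.39073) = -78.06910°
λ₂ = λ₁ + atan2(sin θ sin δ cos φ₁, cos δ − sin φ₁ sin φ₂) = -38.21135°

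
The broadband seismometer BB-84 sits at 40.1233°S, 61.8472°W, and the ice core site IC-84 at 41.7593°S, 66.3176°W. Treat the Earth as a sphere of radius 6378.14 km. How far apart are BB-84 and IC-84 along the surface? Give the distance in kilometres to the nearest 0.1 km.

Δφ = -1.6360°,  Δλ = -4.4704°
a = sin²(Δφ/2) + cos φ₁ cos φ₂ sin²(Δλ/2) = 0.001071
c = 2·arcsin(√a) = 0.065478 rad = 3.7516°
d = R·c = 6378.14 × 0.065478 = 417.6 km

417.6 km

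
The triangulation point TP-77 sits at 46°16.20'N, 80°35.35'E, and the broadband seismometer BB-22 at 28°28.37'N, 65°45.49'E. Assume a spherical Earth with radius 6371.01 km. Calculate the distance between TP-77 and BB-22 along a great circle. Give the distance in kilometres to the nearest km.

TP-77: φ = +46.27000°, λ = +80.58917°
BB-22: φ = +28.47283°, λ = +65.75817°
Δφ = -17.7972°,  Δλ = -14.8310°
a = sin²(Δφ/2) + cos φ₁ cos φ₂ sin²(Δλ/2) = 0.034050
c = 2·arcsin(√a) = 0.371178 rad = 21.2669°
d = R·c = 6371.01 × 0.371178 = 2364.8 km

2365 km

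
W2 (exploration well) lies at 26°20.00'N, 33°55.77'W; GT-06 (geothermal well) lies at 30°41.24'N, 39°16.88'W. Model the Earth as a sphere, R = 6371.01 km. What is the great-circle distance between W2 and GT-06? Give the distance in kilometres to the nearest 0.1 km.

712.4 km

W2: φ = +26.33333°, λ = -33.92950°
GT-06: φ = +30.68733°, λ = -39.28133°
Δφ = 4.3540°,  Δλ = -5.3518°
a = sin²(Δφ/2) + cos φ₁ cos φ₂ sin²(Δλ/2) = 0.003123
c = 2·arcsin(√a) = 0.111824 rad = 6.4070°
d = R·c = 6371.01 × 0.111824 = 712.4 km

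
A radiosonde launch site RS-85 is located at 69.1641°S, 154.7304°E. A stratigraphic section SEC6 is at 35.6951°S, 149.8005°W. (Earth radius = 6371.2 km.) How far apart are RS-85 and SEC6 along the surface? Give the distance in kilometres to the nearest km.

4986 km

Δφ = 33.4690°,  Δλ = 55.4691°
a = sin²(Δφ/2) + cos φ₁ cos φ₂ sin²(Δλ/2) = 0.145470
c = 2·arcsin(√a) = 0.782631 rad = 44.8415°
d = R·c = 6371.2 × 0.782631 = 4986.3 km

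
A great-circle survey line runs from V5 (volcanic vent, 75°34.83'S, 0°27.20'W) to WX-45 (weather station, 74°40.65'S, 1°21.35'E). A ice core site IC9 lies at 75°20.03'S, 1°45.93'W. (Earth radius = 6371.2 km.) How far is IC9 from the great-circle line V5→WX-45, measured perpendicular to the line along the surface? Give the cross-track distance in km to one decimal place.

V5: φ = -75.58050°, λ = -0.45333°
WX-45: φ = -74.67750°, λ = +1.35583°
IC9: φ = -75.33383°, λ = -1.76550°
δ₁₃ = central angle V5→IC9 = 0.007183 rad  (haversine)
θ₁₃ = bearing V5→IC9 = 306.183°,  θ₁₂ = bearing V5→WX-45 = 28.088°
dₓₜ = R·arcsin(sin δ₁₃ · sin(θ₁₃ − θ₁₂)) = 6371.2·arcsin(0.00718·sin(278.095°)) = -45.311 km
|dₓₜ| = 45.311 km

45.3 km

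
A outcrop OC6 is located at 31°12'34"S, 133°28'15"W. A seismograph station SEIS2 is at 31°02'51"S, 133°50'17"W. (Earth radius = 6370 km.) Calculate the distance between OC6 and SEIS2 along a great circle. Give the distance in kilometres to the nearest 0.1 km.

39.3 km

OC6: φ = -31.20944°, λ = -133.47083°
SEIS2: φ = -31.04750°, λ = -133.83806°
Δφ = 0.1619°,  Δλ = -0.3672°
a = sin²(Δφ/2) + cos φ₁ cos φ₂ sin²(Δλ/2) = 0.000010
c = 2·arcsin(√a) = 0.006172 rad = 0.3536°
d = R·c = 6370 × 0.006172 = 39.3 km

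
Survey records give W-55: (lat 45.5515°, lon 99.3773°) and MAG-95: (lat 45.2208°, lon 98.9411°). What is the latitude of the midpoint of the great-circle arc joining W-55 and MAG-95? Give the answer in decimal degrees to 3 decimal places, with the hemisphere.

Bx = cos φ₂ cos Δλ = 0.704356,  By = cos φ₂ sin Δλ = -0.005362
φₘ = atan2(sin φ₁ + sin φ₂, √((cos φ₁ + Bx)² + By²)) = 45.38636°
λₘ = λ₁ + atan2(By, cos φ₁ + Bx) = 99.15856°

45.386°N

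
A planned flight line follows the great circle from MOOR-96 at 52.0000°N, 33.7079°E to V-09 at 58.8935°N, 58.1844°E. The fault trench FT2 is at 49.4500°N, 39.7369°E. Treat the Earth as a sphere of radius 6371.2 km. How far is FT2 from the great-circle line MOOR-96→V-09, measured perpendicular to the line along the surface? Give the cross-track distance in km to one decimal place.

471.5 km

δ₁₃ = central angle MOOR-96→FT2 = 0.080072 rad  (haversine)
θ₁₃ = bearing MOOR-96→FT2 = 121.386°,  θ₁₂ = bearing MOOR-96→V-09 = 53.809°
dₓₜ = R·arcsin(sin δ₁₃ · sin(θ₁₃ − θ₁₂)) = 6371.2·arcsin(0.07999·sin(67.578°)) = 471.513 km
|dₓₜ| = 471.513 km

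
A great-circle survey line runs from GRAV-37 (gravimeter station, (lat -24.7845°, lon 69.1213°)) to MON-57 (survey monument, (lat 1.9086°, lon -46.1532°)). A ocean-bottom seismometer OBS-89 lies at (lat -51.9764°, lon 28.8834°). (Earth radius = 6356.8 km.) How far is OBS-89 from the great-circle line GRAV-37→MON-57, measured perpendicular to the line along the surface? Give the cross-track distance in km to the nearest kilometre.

2943 km

δ₁₃ = central angle GRAV-37→OBS-89 = 0.711864 rad  (haversine)
θ₁₃ = bearing GRAV-37→OBS-89 = 217.526°,  θ₁₂ = bearing GRAV-37→MON-57 = 260.660°
dₓₜ = R·arcsin(sin δ₁₃ · sin(θ₁₃ − θ₁₂)) = 6356.8·arcsin(0.65325·sin(-43.134°)) = -2943.177 km
|dₓₜ| = 2943.177 km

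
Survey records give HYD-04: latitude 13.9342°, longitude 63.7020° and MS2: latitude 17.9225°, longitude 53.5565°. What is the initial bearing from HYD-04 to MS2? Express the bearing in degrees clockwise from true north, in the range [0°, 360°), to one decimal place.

293.6°

Δλ = -10.1455°
y = sin Δλ · cos φ₂ = -0.167601
x = cos φ₁ sin φ₂ − sin φ₁ cos φ₂ cos Δλ = 0.073135
θ = atan2(y, x) = -66.4251° → 293.5749° (mod 360°)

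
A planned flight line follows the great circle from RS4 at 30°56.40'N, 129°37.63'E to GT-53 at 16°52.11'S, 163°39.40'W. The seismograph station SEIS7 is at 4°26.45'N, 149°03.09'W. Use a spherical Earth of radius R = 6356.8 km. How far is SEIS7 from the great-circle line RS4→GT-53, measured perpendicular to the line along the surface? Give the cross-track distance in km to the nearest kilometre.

2854 km

RS4: φ = +30.94000°, λ = +129.62717°
GT-53: φ = -16.86850°, λ = -163.65667°
SEIS7: φ = +4.44083°, λ = -149.05150°
δ₁₃ = central angle RS4→SEIS7 = 1.401141 rad  (haversine)
θ₁₃ = bearing RS4→SEIS7 = 90.636°,  θ₁₂ = bearing RS4→GT-53 = 116.766°
dₓₜ = R·arcsin(sin δ₁₃ · sin(θ₁₃ − θ₁₂)) = 6356.8·arcsin(0.98564·sin(-26.130°)) = -2854.365 km
|dₓₜ| = 2854.365 km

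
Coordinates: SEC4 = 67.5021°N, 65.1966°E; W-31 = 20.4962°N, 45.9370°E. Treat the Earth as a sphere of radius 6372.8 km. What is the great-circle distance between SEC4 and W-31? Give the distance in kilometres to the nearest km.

Δφ = -47.0059°,  Δλ = -19.2596°
a = sin²(Δφ/2) + cos φ₁ cos φ₂ sin²(Δλ/2) = 0.169068
c = 2·arcsin(√a) = 0.847495 rad = 48.5579°
d = R·c = 6372.8 × 0.847495 = 5400.9 km

5401 km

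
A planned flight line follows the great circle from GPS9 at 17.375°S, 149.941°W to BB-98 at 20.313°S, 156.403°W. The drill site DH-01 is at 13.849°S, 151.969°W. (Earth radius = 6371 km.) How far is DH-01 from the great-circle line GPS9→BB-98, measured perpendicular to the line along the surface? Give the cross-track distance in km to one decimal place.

δ₁₃ = central angle GPS9→DH-01 = 0.070348 rad  (haversine)
θ₁₃ = bearing GPS9→DH-01 = 330.737°,  θ₁₂ = bearing GPS9→BB-98 = 243.321°
dₓₜ = R·arcsin(sin δ₁₃ · sin(θ₁₃ − θ₁₂)) = 6371·arcsin(0.07029·sin(87.416°)) = 447.730 km
|dₓₜ| = 447.730 km

447.7 km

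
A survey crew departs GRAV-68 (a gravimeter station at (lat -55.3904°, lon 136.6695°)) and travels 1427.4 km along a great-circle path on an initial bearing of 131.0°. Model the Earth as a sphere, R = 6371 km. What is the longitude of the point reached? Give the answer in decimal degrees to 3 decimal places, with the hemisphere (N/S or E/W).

δ = d/R = 1427.4/6371 = 0.224046 rad
φ₂ = arcsin(sin φ₁ cos δ + cos φ₁ sin δ cos θ)
   = arcsin(-0.82304·0.97501 + 0.56798·0.22218·-0.65606) = -62.28354°
λ₂ = λ₁ + atan2(sin θ sin δ cos φ₁, cos δ − sin φ₁ sin φ₂) = 157.80195°

157.802°E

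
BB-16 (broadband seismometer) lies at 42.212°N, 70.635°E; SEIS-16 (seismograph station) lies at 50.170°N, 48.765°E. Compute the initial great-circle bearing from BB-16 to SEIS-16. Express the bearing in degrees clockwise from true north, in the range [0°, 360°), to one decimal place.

305.4°

Δλ = -21.8700°
y = sin Δλ · cos φ₂ = -0.238592
x = cos φ₁ sin φ₂ − sin φ₁ cos φ₂ cos Δλ = 0.169418
θ = atan2(y, x) = -54.6223° → 305.3777° (mod 360°)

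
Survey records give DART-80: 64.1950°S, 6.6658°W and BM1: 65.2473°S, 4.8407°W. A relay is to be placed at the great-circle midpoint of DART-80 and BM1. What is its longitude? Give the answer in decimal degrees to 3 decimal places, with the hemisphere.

5.771°W

Bx = cos φ₂ cos Δλ = 0.418490,  By = cos φ₂ sin Δλ = 0.013335
φₘ = atan2(sin φ₁ + sin φ₂, √((cos φ₁ + Bx)² + By²)) = -64.72396°
λₘ = λ₁ + atan2(By, cos φ₁ + Bx) = -5.77100°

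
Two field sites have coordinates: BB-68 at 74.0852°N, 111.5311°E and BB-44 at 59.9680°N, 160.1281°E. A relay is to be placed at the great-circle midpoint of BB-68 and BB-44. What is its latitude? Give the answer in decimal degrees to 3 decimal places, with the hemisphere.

Bx = cos φ₂ cos Δλ = 0.330995,  By = cos φ₂ sin Δλ = 0.375401
φₘ = atan2(sin φ₁ + sin φ₂, √((cos φ₁ + Bx)² + By²)) = 68.70824°
λₘ = λ₁ + atan2(By, cos φ₁ + Bx) = 143.34198°

68.708°N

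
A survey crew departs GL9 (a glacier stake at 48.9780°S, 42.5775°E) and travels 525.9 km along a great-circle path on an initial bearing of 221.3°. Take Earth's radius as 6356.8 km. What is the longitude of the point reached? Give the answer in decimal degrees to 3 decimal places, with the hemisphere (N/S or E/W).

δ = d/R = 525.9/6356.8 = 0.082730 rad
φ₂ = arcsin(sin φ₁ cos δ + cos φ₁ sin δ cos θ)
   = arcsin(-0.75446·0.99658 + 0.65635·0.08264·-0.75126) = -52.43144°
λ₂ = λ₁ + atan2(sin θ sin δ cos φ₁, cos δ − sin φ₁ sin φ₂) = 37.44541°

37.445°E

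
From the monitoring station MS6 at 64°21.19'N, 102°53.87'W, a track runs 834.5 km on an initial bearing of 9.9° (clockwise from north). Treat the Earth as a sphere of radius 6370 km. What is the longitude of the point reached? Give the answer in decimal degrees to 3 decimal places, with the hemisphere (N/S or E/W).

98.795°W

MS6: φ = +64.35317°, λ = -102.89783°
δ = d/R = 834.5/6370 = 0.131005 rad
φ₂ = arcsin(sin φ₁ cos δ + cos φ₁ sin δ cos θ)
   = arcsin(0.90148·0.99143 + 0.43282·0.13063·0.98511) = 71.70489°
λ₂ = λ₁ + atan2(sin θ sin δ cos φ₁, cos δ − sin φ₁ sin φ₂) = -98.79504°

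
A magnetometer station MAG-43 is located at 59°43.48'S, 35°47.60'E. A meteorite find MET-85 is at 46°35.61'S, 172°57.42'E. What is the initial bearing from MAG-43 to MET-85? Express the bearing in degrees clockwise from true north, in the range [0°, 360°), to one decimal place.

MAG-43: φ = -59.72467°, λ = +35.79333°
MET-85: φ = -46.59350°, λ = +172.95700°
Δλ = 137.1637°
y = sin Δλ · cos φ₂ = 0.467211
x = cos φ₁ sin φ₂ − sin φ₁ cos φ₂ cos Δλ = -0.801443
θ = atan2(y, x) = 149.7594° → 149.7594° (mod 360°)

149.8°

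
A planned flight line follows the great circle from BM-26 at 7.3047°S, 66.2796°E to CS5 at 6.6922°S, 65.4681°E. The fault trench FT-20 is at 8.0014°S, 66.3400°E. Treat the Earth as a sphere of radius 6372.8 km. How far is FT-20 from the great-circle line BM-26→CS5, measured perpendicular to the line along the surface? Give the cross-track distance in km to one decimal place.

δ₁₃ = central angle BM-26→FT-20 = 0.012205 rad  (haversine)
θ₁₃ = bearing BM-26→FT-20 = 175.093°,  θ₁₂ = bearing BM-26→CS5 = 307.201°
dₓₜ = R·arcsin(sin δ₁₃ · sin(θ₁₃ − θ₁₂)) = 6372.8·arcsin(0.01220·sin(-132.108°)) = -57.701 km
|dₓₜ| = 57.701 km

57.7 km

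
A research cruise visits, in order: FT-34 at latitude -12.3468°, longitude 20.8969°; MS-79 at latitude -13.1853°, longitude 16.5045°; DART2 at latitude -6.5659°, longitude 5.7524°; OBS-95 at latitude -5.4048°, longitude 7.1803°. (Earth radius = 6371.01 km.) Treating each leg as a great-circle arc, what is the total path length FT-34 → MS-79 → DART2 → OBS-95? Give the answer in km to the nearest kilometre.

2078 km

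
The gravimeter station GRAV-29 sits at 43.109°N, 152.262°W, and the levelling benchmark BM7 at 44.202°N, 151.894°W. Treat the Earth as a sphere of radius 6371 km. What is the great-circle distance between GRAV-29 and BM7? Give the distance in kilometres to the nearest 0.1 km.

125.1 km

Δφ = 1.0930°,  Δλ = 0.3680°
a = sin²(Δφ/2) + cos φ₁ cos φ₂ sin²(Δλ/2) = 0.000096
c = 2·arcsin(√a) = 0.019634 rad = 1.1250°
d = R·c = 6371 × 0.019634 = 125.1 km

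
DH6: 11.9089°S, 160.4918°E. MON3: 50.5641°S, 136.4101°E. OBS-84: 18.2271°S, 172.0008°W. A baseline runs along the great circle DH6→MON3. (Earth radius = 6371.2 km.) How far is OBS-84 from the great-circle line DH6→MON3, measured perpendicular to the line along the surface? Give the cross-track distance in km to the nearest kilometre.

3018 km

δ₁₃ = central angle DH6→OBS-84 = 0.475944 rad  (haversine)
θ₁₃ = bearing DH6→OBS-84 = 106.771°,  θ₁₂ = bearing DH6→MON3 = 202.171°
dₓₜ = R·arcsin(sin δ₁₃ · sin(θ₁₃ − θ₁₂)) = 6371.2·arcsin(0.45818·sin(-95.400°)) = -3017.767 km
|dₓₜ| = 3017.767 km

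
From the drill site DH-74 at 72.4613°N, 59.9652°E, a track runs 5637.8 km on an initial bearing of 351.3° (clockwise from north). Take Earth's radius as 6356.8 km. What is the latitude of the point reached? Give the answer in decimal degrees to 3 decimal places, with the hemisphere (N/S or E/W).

δ = d/R = 5637.8/6356.8 = 0.886893 rad
φ₂ = arcsin(sin φ₁ cos δ + cos φ₁ sin δ cos θ)
   = arcsin(0.95351·0.63182 + 0.30135·0.77511·0.98849) = 56.44387°
λ₂ = λ₁ + atan2(sin θ sin δ cos φ₁, cos δ − sin φ₁ sin φ₂) = -107.78881°

56.444°N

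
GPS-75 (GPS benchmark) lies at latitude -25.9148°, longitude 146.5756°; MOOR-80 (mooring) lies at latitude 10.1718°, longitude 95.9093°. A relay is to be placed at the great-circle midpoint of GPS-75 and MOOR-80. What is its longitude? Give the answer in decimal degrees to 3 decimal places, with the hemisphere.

120.021°E

Bx = cos φ₂ cos Δλ = 0.623874,  By = cos φ₂ sin Δλ = -0.761311
φₘ = atan2(sin φ₁ + sin φ₂, √((cos φ₁ + Bx)² + By²)) = -8.69485°
λₘ = λ₁ + atan2(By, cos φ₁ + Bx) = 120.02104°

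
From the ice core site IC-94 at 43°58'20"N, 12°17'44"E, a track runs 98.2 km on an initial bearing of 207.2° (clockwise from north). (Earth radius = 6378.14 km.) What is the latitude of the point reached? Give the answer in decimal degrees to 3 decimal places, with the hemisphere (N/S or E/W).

43.186°N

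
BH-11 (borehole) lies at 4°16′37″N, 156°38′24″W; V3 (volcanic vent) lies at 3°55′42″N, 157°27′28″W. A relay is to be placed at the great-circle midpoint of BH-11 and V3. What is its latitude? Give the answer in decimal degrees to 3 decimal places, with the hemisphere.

BH-11: φ = +4.27694°, λ = -156.64000°
V3: φ = +3.92833°, λ = -157.45778°
Bx = cos φ₂ cos Δλ = 0.997549,  By = cos φ₂ sin Δλ = -0.014239
φₘ = atan2(sin φ₁ + sin φ₂, √((cos φ₁ + Bx)² + By²)) = 4.10274°
λₘ = λ₁ + atan2(By, cos φ₁ + Bx) = -157.04898°

4.103°N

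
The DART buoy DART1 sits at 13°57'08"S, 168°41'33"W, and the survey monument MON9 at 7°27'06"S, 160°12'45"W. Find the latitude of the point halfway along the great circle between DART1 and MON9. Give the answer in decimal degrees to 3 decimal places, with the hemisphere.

10.731°S

DART1: φ = -13.95222°, λ = -168.69250°
MON9: φ = -7.45167°, λ = -160.21250°
Bx = cos φ₂ cos Δλ = 0.980714,  By = cos φ₂ sin Δλ = 0.146219
φₘ = atan2(sin φ₁ + sin φ₂, √((cos φ₁ + Bx)² + By²)) = -10.73063°
λₘ = λ₁ + atan2(By, cos φ₁ + Bx) = -164.40691°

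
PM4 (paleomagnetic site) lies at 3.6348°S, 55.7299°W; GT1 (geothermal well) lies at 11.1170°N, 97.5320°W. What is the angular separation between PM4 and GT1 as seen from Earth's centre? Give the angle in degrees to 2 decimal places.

Δφ = 14.7518°,  Δλ = -41.8021°
a = sin²(Δφ/2) + cos φ₁ cos φ₂ sin²(Δλ/2) = 0.141116
c = 2·arcsin(√a) = 0.770204 rad = 44.1295°

44.13°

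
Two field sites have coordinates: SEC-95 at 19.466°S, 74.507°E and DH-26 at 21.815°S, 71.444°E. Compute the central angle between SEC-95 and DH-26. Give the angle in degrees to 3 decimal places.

3.706°

Δφ = -2.3490°,  Δλ = -3.0630°
a = sin²(Δφ/2) + cos φ₁ cos φ₂ sin²(Δλ/2) = 0.001045
c = 2·arcsin(√a) = 0.064676 rad = 3.7057°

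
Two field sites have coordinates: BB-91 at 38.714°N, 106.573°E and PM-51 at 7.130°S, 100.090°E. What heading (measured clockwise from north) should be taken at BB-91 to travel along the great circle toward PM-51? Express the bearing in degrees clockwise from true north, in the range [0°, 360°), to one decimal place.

Δλ = -6.4830°
y = sin Δλ · cos φ₂ = -0.112035
x = cos φ₁ sin φ₂ − sin φ₁ cos φ₂ cos Δλ = -0.713477
θ = atan2(y, x) = -171.0759° → 188.9241° (mod 360°)

188.9°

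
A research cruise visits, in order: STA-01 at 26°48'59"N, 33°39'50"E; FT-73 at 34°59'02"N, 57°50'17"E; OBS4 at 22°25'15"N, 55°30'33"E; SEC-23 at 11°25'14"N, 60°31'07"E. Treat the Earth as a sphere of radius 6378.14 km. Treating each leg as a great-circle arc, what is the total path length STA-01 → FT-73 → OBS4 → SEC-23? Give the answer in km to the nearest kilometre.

STA-01: φ = +26.81639°, λ = +33.66389°
FT-73: φ = +34.98389°, λ = +57.83806°
OBS4: φ = +22.42083°, λ = +55.50917°
SEC-23: φ = +11.42056°, λ = +60.51861°
STA-01→FT-73: c = 0.387824 rad, d = 2473.60 km
FT-73→OBS4: c = 0.222124 rad, d = 1416.74 km
OBS4→SEC-23: c = 0.209355 rad, d = 1335.29 km
Total = 2473.60 + 1416.74 + 1335.29 = 5225.63 km

5226 km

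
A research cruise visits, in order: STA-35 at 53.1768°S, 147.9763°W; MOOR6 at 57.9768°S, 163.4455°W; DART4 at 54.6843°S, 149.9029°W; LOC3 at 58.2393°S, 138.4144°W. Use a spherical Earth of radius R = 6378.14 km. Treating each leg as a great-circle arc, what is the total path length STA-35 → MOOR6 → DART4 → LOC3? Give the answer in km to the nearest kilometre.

2826 km

STA-35→MOOR6: c = 0.173539 rad, d = 1106.86 km
MOOR6→DART4: c = 0.142764 rad, d = 910.57 km
DART4→LOC3: c = 0.126740 rad, d = 808.36 km
Total = 1106.86 + 910.57 + 808.36 = 2825.79 km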